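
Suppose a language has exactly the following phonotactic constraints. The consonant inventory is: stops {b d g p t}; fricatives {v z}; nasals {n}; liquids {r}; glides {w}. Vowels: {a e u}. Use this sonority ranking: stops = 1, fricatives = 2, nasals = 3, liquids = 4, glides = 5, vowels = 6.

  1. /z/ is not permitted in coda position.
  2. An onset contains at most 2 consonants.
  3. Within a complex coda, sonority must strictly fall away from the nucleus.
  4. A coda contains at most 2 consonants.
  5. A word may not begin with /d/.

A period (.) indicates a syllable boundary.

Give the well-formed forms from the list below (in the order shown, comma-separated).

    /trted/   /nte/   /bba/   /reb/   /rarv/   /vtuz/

/nte/, /bba/, /reb/, /rarv/

/trted/ — violates constraint 2: syllable 1 onset /trt/ has 3 consonants (> 2) → ill-formed
/nte/ — σ1 onset /nt/ (2C), coda /∅/ ok → well-formed
/bba/ — σ1 onset /bb/ (2C), coda /∅/ ok → well-formed
/reb/ — σ1 onset /r/, coda /b/ ok → well-formed
/rarv/ — σ1 onset /r/, coda /rv/ (4→2 falls) ok → well-formed
/vtuz/ — violates constraint 1: syllable 1 coda contains /z/ → ill-formed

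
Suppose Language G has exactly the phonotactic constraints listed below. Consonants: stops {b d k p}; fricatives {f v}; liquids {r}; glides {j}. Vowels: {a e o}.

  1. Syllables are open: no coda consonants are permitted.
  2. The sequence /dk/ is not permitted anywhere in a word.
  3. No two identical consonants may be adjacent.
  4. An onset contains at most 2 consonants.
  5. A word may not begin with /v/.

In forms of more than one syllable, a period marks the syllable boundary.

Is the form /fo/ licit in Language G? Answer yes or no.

/fo/ — σ1 onset /f/, coda /∅/ ok → licit

yes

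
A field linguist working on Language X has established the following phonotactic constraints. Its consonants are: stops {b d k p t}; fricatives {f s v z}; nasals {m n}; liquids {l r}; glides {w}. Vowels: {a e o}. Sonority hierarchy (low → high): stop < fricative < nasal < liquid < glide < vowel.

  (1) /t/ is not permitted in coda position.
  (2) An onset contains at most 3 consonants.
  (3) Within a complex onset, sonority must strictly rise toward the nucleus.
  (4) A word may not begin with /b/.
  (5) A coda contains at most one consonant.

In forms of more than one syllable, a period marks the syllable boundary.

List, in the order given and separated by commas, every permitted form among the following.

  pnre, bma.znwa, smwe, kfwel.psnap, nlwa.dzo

pnre — σ1 onset /pnr/ (1→3→4 rises), coda /∅/ ok → permitted
bma.znwa — violates constraint 4: word begins with /b/ → not permitted
smwe — σ1 onset /smw/ (2→3→5 rises), coda /∅/ ok → permitted
kfwel.psnap — σ1 onset /kfw/ (1→2→5 rises), coda /l/ ok; σ2 onset /psn/ (1→2→3 rises), coda /p/ ok → permitted
nlwa.dzo — σ1 onset /nlw/ (3→4→5 rises), coda /∅/ ok; σ2 onset /dz/ (1→2 rises), coda /∅/ ok → permitted

pnre, smwe, kfwel.psnap, nlwa.dzo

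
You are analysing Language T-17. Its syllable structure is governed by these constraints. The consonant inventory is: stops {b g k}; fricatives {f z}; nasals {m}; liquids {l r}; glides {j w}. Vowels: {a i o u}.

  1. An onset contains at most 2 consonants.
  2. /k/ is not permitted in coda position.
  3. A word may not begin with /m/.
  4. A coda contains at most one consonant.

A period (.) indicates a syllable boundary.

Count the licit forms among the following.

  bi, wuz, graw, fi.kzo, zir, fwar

bi — σ1 onset /b/, coda /∅/ ok → licit
wuz — σ1 onset /w/, coda /z/ ok → licit
graw — σ1 onset /gr/ (2C), coda /w/ ok → licit
fi.kzo — σ1 onset /f/, coda /∅/ ok; σ2 onset /kz/ (2C), coda /∅/ ok → licit
zir — σ1 onset /z/, coda /r/ ok → licit
fwar — σ1 onset /fw/ (2C), coda /r/ ok → licit
Licit: bi, wuz, graw, fi.kzo, zir, fwar → 6.

6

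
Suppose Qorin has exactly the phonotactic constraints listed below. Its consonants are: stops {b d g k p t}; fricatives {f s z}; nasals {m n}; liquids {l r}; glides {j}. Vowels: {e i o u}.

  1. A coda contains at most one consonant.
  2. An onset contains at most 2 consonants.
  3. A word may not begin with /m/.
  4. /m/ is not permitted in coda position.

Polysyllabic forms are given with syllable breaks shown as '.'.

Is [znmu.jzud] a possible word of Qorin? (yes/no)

[znmu.jzud] — violates constraint 2: syllable 1 onset /znm/ has 3 consonants (> 2) → not permitted

no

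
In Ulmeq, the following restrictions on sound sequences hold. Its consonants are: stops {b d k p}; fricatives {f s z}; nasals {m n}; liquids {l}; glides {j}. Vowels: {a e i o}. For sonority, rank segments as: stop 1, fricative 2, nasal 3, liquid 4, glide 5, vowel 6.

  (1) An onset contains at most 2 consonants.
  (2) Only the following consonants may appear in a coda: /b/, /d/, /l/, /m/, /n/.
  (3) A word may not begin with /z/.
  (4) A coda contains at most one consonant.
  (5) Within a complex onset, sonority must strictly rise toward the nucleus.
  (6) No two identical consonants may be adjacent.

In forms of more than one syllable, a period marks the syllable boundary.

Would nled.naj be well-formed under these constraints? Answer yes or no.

no

nled.naj — violates constraint 2: syllable 2 coda contains /j/, which is not a licensed coda consonant → ill-formed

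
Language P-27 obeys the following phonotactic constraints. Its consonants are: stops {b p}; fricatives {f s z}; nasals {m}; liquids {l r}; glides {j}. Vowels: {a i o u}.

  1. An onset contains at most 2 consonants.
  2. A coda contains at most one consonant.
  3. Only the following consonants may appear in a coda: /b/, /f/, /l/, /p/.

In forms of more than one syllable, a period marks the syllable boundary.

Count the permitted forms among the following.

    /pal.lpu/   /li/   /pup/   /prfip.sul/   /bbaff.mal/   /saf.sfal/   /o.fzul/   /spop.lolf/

5

/pal.lpu/ — σ1 onset /p/, coda /l/ ok; σ2 onset /lp/ (2C), coda /∅/ ok → permitted
/li/ — σ1 onset /l/, coda /∅/ ok → permitted
/pup/ — σ1 onset /p/, coda /p/ ok → permitted
/prfip.sul/ — violates constraint 1: syllable 1 onset /prf/ has 3 consonants (> 2) → not permitted
/bbaff.mal/ — violates constraint 2: syllable 1 coda /ff/ has 2 consonants (> 1) → not permitted
/saf.sfal/ — σ1 onset /s/, coda /f/ ok; σ2 onset /sf/ (2C), coda /l/ ok → permitted
/o.fzul/ — σ1 onset /∅/, coda /∅/ ok; σ2 onset /fz/ (2C), coda /l/ ok → permitted
/spop.lolf/ — violates constraint 2: syllable 2 coda /lf/ has 2 consonants (> 1) → not permitted
Permitted: /pal.lpu/, /li/, /pup/, /saf.sfal/, /o.fzul/ → 5.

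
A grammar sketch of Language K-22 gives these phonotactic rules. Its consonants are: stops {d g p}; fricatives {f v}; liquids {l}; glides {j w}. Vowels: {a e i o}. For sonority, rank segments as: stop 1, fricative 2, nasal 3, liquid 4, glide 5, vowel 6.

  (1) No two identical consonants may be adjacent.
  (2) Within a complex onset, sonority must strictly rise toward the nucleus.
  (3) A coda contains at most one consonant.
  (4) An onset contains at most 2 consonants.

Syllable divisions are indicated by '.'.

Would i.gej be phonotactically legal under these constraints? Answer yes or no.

yes

i.gej — σ1 onset /∅/, coda /∅/ ok; σ2 onset /g/, coda /j/ ok → phonotactically legal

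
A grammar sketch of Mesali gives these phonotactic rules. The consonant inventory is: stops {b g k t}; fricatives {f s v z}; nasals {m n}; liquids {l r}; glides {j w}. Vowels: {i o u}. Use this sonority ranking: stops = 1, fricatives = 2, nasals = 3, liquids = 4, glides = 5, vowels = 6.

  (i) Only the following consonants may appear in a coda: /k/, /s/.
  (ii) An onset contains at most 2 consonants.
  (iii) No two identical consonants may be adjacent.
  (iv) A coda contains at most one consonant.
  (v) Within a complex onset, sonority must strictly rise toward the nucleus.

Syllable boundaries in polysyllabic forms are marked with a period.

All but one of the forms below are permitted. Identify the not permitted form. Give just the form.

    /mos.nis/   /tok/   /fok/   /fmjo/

/fmjo/

/mos.nis/ — σ1 onset /m/, coda /s/ ok; σ2 onset /n/, coda /s/ ok → permitted
/tok/ — σ1 onset /t/, coda /k/ ok → permitted
/fok/ — σ1 onset /f/, coda /k/ ok → permitted
/fmjo/ — violates constraint (ii): syllable 1 onset /fmj/ has 3 consonants (> 2) → not permitted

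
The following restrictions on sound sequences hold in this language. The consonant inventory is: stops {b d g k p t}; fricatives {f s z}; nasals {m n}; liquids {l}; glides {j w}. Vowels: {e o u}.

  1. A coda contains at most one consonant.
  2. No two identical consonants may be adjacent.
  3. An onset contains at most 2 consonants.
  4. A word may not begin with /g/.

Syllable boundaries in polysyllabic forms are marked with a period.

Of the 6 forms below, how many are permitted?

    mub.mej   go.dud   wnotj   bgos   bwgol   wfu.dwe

3

mub.mej — σ1 onset /m/, coda /b/ ok; σ2 onset /m/, coda /j/ ok → permitted
go.dud — violates constraint 4: word begins with /g/ → not permitted
wnotj — violates constraint 1: syllable 1 coda /tj/ has 2 consonants (> 1) → not permitted
bgos — σ1 onset /bg/ (2C), coda /s/ ok → permitted
bwgol — violates constraint 3: syllable 1 onset /bwg/ has 3 consonants (> 2) → not permitted
wfu.dwe — σ1 onset /wf/ (2C), coda /∅/ ok; σ2 onset /dw/ (2C), coda /∅/ ok → permitted
Permitted: mub.mej, bgos, wfu.dwe → 3.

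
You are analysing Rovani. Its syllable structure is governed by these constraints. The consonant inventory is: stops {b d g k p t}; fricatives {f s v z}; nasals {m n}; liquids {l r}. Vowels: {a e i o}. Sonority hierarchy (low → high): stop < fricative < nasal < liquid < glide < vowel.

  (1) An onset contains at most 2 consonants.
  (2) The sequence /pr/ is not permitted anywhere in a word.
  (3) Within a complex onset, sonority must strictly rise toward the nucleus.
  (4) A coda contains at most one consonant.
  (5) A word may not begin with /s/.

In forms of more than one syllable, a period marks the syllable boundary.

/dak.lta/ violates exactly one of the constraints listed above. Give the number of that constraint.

/dak.lta/: syllable 2 onset /lt/: /l/ (liquid, 4) → /t/ (stop, 1) does not rise.
This is a violation of constraint 3: "Within a complex onset, sonority must strictly rise toward the nucleus."
The remaining constraints (1, 2, 4, 5) are satisfied.

3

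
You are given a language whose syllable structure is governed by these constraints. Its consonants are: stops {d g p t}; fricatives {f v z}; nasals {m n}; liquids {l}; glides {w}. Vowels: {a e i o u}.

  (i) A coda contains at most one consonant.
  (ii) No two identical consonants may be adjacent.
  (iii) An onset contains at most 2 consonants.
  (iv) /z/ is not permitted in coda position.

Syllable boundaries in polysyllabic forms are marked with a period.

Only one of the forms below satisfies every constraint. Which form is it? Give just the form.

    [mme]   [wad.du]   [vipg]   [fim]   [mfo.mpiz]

[fim]

[mme] — violates constraint (ii): adjacent identical consonants /mm/ → not permitted
[wad.du] — violates constraint (ii): adjacent identical consonants /dd/ → not permitted
[vipg] — violates constraint (i): syllable 1 coda /pg/ has 2 consonants (> 1) → not permitted
[fim] — σ1 onset /f/, coda /m/ ok → permitted
[mfo.mpiz] — violates constraint (iv): syllable 2 coda contains /z/ → not permitted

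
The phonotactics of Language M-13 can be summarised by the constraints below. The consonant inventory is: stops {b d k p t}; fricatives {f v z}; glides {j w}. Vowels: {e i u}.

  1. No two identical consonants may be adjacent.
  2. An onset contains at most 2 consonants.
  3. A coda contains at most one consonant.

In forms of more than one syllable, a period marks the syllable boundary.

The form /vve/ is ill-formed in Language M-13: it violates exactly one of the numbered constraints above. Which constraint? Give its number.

/vve/: adjacent identical consonants /vv/.
This is a violation of constraint 1: "No two identical consonants may be adjacent."
The remaining constraints (2, 3) are satisfied.

1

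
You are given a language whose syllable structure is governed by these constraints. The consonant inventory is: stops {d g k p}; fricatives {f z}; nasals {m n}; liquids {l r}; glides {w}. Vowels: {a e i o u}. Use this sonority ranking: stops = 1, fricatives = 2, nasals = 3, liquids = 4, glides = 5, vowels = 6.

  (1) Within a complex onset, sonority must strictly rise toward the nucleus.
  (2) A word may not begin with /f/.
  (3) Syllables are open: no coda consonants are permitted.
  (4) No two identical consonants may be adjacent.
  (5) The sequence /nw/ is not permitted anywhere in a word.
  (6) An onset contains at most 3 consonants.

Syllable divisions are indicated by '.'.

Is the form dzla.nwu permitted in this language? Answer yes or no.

no

dzla.nwu — violates constraint 5: contains banned sequence /nw/ → not permitted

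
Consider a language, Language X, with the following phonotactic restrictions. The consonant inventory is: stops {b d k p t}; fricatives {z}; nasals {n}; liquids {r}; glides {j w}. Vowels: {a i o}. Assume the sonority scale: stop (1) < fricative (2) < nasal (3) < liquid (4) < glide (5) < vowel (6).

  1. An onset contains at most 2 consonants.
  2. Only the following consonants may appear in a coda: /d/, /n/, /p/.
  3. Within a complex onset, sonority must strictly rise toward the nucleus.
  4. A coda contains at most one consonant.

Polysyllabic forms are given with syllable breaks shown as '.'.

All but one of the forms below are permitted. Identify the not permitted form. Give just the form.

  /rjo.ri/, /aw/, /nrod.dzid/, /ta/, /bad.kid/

/rjo.ri/ — σ1 onset /rj/ (4→5 rises), coda /∅/ ok; σ2 onset /r/, coda /∅/ ok → permitted
/aw/ — violates constraint 2: syllable 1 coda contains /w/, which is not a licensed coda consonant → not permitted
/nrod.dzid/ — σ1 onset /nr/ (3→4 rises), coda /d/ ok; σ2 onset /dz/ (1→2 rises), coda /d/ ok → permitted
/ta/ — σ1 onset /t/, coda /∅/ ok → permitted
/bad.kid/ — σ1 onset /b/, coda /d/ ok; σ2 onset /k/, coda /d/ ok → permitted

/aw/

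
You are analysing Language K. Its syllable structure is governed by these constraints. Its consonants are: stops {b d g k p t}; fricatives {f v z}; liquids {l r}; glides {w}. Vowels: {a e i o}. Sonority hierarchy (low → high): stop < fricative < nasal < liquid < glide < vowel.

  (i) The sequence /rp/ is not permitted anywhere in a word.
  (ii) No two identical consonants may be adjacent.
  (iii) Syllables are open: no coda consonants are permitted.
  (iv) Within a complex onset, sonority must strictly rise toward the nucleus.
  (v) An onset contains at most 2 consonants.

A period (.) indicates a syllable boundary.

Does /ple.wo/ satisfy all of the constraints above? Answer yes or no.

yes

/ple.wo/ — σ1 onset /pl/ (1→4 rises), coda /∅/ ok; σ2 onset /w/, coda /∅/ ok → permitted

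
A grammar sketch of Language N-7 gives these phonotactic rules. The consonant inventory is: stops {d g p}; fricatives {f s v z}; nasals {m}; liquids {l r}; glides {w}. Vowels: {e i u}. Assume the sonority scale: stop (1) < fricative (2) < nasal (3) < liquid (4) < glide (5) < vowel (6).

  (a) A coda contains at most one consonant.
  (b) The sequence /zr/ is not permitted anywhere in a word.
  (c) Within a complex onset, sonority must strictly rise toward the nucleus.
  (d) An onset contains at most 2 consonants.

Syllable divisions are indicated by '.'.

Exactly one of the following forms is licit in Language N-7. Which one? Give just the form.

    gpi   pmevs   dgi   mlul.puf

mlul.puf

gpi — violates constraint (c): syllable 1 onset /gp/: /g/ (stop, 1) → /p/ (stop, 1) does not rise → illicit
pmevs — violates constraint (a): syllable 1 coda /vs/ has 2 consonants (> 1) → illicit
dgi — violates constraint (c): syllable 1 onset /dg/: /d/ (stop, 1) → /g/ (stop, 1) does not rise → illicit
mlul.puf — σ1 onset /ml/ (3→4 rises), coda /l/ ok; σ2 onset /p/, coda /f/ ok → licit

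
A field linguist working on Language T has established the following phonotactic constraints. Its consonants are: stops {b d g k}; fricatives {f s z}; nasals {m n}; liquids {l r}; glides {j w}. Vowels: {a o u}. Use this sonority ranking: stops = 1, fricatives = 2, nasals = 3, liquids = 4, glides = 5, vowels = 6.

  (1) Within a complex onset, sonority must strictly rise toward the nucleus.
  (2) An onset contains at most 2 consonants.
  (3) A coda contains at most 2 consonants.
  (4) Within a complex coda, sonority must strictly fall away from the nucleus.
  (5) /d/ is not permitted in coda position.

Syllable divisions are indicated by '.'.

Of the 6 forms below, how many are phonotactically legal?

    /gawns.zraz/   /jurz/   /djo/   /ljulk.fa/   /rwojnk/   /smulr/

/gawns.zraz/ — violates constraint 3: syllable 1 coda /wns/ has 3 consonants (> 2) → phonotactically illegal
/jurz/ — σ1 onset /j/, coda /rz/ (4→2 falls) ok → phonotactically legal
/djo/ — σ1 onset /dj/ (1→5 rises), coda /∅/ ok → phonotactically legal
/ljulk.fa/ — σ1 onset /lj/ (4→5 rises), coda /lk/ (4→1 falls) ok; σ2 onset /f/, coda /∅/ ok → phonotactically legal
/rwojnk/ — violates constraint 3: syllable 1 coda /jnk/ has 3 consonants (> 2) → phonotactically illegal
/smulr/ — violates constraint 4: syllable 1 coda /lr/: /l/ (liquid, 4) → /r/ (liquid, 4) does not fall → phonotactically illegal
Phonotactically legal: /jurz/, /djo/, /ljulk.fa/ → 3.

3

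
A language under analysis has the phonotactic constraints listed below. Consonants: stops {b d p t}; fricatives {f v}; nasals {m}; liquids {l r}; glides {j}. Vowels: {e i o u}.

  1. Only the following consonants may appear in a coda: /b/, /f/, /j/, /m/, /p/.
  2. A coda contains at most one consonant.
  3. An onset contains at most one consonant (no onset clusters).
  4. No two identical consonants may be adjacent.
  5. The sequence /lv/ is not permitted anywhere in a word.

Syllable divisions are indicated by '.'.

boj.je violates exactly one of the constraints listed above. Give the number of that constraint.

4

boj.je: adjacent identical consonants /jj/.
This is a violation of constraint 4: "No two identical consonants may be adjacent."
The remaining constraints (1, 2, 3, 5) are satisfied.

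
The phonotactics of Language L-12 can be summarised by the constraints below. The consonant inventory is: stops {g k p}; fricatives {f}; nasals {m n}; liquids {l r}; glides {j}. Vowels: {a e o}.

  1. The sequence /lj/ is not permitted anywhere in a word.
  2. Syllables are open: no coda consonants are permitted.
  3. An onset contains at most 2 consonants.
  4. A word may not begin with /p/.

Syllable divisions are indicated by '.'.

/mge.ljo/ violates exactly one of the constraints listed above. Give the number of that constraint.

/mge.ljo/: contains banned sequence /lj/.
This is a violation of constraint 1: "The sequence /lj/ is not permitted anywhere in a word."
The remaining constraints (2, 3, 4) are satisfied.

1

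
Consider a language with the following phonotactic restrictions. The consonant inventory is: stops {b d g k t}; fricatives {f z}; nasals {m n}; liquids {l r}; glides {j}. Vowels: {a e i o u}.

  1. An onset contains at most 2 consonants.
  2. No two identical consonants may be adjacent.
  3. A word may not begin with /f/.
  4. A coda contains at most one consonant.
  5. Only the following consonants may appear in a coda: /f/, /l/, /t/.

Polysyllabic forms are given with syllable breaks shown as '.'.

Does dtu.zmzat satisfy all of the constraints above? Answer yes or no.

dtu.zmzat — violates constraint 1: syllable 2 onset /zmz/ has 3 consonants (> 2) → illicit

no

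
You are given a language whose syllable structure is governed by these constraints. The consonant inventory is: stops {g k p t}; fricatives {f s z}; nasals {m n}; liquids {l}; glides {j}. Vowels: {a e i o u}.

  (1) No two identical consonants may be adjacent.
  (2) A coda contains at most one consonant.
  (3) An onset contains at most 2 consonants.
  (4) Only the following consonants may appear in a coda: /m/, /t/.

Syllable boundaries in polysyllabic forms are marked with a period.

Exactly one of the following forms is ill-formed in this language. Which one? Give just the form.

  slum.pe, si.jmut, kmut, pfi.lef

pfi.lef

slum.pe — σ1 onset /sl/ (2C), coda /m/ ok; σ2 onset /p/, coda /∅/ ok → well-formed
si.jmut — σ1 onset /s/, coda /∅/ ok; σ2 onset /jm/ (2C), coda /t/ ok → well-formed
kmut — σ1 onset /km/ (2C), coda /t/ ok → well-formed
pfi.lef — violates constraint 4: syllable 2 coda contains /f/, which is not a licensed coda consonant → ill-formed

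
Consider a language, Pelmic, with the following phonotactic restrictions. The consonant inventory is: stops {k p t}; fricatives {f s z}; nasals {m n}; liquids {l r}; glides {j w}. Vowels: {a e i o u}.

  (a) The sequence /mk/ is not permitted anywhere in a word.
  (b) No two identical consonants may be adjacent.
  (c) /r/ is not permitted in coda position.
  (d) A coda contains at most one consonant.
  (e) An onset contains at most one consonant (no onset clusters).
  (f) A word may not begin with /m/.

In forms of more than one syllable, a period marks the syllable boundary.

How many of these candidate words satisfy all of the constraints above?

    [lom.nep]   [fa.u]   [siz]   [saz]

4

[lom.nep] — σ1 onset /l/, coda /m/ ok; σ2 onset /n/, coda /p/ ok → permitted
[fa.u] — σ1 onset /f/, coda /∅/ ok; σ2 onset /∅/, coda /∅/ ok → permitted
[siz] — σ1 onset /s/, coda /z/ ok → permitted
[saz] — σ1 onset /s/, coda /z/ ok → permitted
Permitted: [lom.nep], [fa.u], [siz], [saz] → 4.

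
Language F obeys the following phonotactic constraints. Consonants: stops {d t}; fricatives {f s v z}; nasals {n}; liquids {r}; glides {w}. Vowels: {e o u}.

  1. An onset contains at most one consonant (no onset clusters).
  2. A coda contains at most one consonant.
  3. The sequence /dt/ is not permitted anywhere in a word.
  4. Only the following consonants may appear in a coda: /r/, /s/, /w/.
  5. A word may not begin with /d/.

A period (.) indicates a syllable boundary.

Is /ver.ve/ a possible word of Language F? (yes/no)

yes

/ver.ve/ — σ1 onset /v/, coda /r/ ok; σ2 onset /v/, coda /∅/ ok → permitted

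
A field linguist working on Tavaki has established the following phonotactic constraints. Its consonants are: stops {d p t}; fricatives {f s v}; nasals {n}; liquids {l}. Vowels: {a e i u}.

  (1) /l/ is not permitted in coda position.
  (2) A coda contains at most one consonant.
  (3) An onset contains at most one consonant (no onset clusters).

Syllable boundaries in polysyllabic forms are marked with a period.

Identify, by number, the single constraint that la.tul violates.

1

la.tul: syllable 2 coda contains /l/.
This is a violation of constraint 1: "/l/ is not permitted in coda position."
The remaining constraints (2, 3) are satisfied.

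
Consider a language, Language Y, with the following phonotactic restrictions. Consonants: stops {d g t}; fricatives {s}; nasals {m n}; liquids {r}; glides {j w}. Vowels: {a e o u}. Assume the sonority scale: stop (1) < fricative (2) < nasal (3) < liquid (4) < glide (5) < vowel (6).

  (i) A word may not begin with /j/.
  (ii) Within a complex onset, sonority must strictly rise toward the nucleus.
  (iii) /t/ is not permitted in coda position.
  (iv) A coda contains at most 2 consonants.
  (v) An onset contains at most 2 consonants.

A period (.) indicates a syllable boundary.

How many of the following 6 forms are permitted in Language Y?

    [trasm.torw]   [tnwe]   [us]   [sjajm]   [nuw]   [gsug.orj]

[trasm.torw] — σ1 onset /tr/ (1→4 rises), coda /sm/ (2C) ok; σ2 onset /t/, coda /rw/ (2C) ok → permitted
[tnwe] — violates constraint (v): syllable 1 onset /tnw/ has 3 consonants (> 2) → not permitted
[us] — σ1 onset /∅/, coda /s/ ok → permitted
[sjajm] — σ1 onset /sj/ (2→5 rises), coda /jm/ (2C) ok → permitted
[nuw] — σ1 onset /n/, coda /w/ ok → permitted
[gsug.orj] — σ1 onset /gs/ (1→2 rises), coda /g/ ok; σ2 onset /∅/, coda /rj/ (2C) ok → permitted
Permitted: [trasm.torw], [us], [sjajm], [nuw], [gsug.orj] → 5.

5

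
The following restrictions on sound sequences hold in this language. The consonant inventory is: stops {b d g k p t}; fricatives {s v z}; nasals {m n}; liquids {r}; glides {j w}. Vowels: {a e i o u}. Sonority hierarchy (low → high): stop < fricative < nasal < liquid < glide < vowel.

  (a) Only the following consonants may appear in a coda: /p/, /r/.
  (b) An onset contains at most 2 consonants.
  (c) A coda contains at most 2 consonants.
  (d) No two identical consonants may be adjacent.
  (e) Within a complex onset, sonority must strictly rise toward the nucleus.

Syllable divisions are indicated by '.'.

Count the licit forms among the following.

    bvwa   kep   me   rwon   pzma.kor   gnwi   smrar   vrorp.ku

3

bvwa — violates constraint (b): syllable 1 onset /bvw/ has 3 consonants (> 2) → illicit
kep — σ1 onset /k/, coda /p/ ok → licit
me — σ1 onset /m/, coda /∅/ ok → licit
rwon — violates constraint (a): syllable 1 coda contains /n/, which is not a licensed coda consonant → illicit
pzma.kor — violates constraint (b): syllable 1 onset /pzm/ has 3 consonants (> 2) → illicit
gnwi — violates constraint (b): syllable 1 onset /gnw/ has 3 consonants (> 2) → illicit
smrar — violates constraint (b): syllable 1 onset /smr/ has 3 consonants (> 2) → illicit
vrorp.ku — σ1 onset /vr/ (2→4 rises), coda /rp/ (2C) ok; σ2 onset /k/, coda /∅/ ok → licit
Licit: kep, me, vrorp.ku → 3.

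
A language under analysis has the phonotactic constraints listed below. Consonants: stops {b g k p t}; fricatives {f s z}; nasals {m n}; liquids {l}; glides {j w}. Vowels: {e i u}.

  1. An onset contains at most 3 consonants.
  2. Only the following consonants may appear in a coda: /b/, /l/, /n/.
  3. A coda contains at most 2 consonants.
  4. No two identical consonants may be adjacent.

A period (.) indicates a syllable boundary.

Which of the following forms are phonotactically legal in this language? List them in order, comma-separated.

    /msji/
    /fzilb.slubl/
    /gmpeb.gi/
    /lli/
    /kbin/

/msji/ — σ1 onset /msj/ (3C), coda /∅/ ok → phonotactically legal
/fzilb.slubl/ — σ1 onset /fz/ (2C), coda /lb/ (2C) ok; σ2 onset /sl/ (2C), coda /bl/ (2C) ok → phonotactically legal
/gmpeb.gi/ — σ1 onset /gmp/ (3C), coda /b/ ok; σ2 onset /g/, coda /∅/ ok → phonotactically legal
/lli/ — violates constraint 4: adjacent identical consonants /ll/ → phonotactically illegal
/kbin/ — σ1 onset /kb/ (2C), coda /n/ ok → phonotactically legal

/msji/, /fzilb.slubl/, /gmpeb.gi/, /kbin/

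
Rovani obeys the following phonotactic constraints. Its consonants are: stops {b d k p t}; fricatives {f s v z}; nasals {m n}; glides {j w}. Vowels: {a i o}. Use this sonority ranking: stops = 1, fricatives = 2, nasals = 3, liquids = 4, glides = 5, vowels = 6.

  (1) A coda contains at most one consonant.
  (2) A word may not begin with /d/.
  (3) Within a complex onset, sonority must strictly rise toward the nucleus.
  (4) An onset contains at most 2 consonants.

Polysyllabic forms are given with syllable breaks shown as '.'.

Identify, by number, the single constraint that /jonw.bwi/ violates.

1

/jonw.bwi/: syllable 1 coda /nw/ has 2 consonants (> 1).
This is a violation of constraint 1: "A coda contains at most one consonant."
The remaining constraints (2, 3, 4) are satisfied.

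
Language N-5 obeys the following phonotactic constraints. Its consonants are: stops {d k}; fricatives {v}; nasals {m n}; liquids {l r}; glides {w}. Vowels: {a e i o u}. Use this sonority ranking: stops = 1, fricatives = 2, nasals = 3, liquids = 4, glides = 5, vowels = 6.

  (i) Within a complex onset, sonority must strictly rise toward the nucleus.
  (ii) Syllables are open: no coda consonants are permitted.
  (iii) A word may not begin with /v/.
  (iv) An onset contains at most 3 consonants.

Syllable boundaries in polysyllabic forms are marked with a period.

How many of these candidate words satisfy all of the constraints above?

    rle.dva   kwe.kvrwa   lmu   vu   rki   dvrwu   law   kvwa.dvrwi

rle.dva — violates constraint (i): syllable 1 onset /rl/: /r/ (liquid, 4) → /l/ (liquid, 4) does not rise → phonotactically illegal
kwe.kvrwa — violates constraint (iv): syllable 2 onset /kvrw/ has 4 consonants (> 3) → phonotactically illegal
lmu — violates constraint (i): syllable 1 onset /lm/: /l/ (liquid, 4) → /m/ (nasal, 3) does not rise → phonotactically illegal
vu — violates constraint (iii): word begins with /v/ → phonotactically illegal
rki — violates constraint (i): syllable 1 onset /rk/: /r/ (liquid, 4) → /k/ (stop, 1) does not rise → phonotactically illegal
dvrwu — violates constraint (iv): syllable 1 onset /dvrw/ has 4 consonants (> 3) → phonotactically illegal
law — violates constraint (ii): syllable 1 coda /w/ has 1 consonant (> 0) → phonotactically illegal
kvwa.dvrwi — violates constraint (iv): syllable 2 onset /dvrw/ has 4 consonants (> 3) → phonotactically illegal
No form is phonotactically legal → 0.

0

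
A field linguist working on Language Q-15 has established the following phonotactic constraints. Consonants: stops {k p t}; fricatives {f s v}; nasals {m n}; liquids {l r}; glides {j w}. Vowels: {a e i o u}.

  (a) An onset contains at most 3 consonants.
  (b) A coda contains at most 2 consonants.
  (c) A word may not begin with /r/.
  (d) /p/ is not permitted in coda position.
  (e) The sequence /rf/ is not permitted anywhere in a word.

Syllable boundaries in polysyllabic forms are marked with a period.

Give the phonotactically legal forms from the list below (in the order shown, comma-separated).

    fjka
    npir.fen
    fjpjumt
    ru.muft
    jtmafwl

fjka

fjka — σ1 onset /fjk/ (3C), coda /∅/ ok → phonotactically legal
npir.fen — violates constraint (e): contains banned sequence /rf/ → phonotactically illegal
fjpjumt — violates constraint (a): syllable 1 onset /fjpj/ has 4 consonants (> 3) → phonotactically illegal
ru.muft — violates constraint (c): word begins with /r/ → phonotactically illegal
jtmafwl — violates constraint (b): syllable 1 coda /fwl/ has 3 consonants (> 2) → phonotactically illegal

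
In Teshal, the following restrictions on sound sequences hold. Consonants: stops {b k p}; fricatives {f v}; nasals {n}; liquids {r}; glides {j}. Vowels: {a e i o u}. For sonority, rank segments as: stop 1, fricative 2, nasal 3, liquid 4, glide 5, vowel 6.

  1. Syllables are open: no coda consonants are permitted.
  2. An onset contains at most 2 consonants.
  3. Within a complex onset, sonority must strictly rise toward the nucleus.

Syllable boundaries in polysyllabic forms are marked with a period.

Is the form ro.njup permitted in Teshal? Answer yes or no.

no

ro.njup — violates constraint 1: syllable 2 coda /p/ has 1 consonant (> 0) → not permitted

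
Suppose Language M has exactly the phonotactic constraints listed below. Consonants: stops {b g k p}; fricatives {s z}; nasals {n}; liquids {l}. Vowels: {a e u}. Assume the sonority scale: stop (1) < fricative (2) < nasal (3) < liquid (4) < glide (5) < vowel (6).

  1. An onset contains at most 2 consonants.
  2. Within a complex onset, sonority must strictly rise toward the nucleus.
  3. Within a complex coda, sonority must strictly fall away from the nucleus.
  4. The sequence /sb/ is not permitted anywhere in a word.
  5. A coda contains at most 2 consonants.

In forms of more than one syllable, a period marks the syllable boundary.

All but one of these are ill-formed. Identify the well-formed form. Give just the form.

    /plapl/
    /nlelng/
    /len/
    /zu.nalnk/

/len/

/plapl/ — violates constraint 3: syllable 1 coda /pl/: /p/ (stop, 1) → /l/ (liquid, 4) does not fall → ill-formed
/nlelng/ — violates constraint 5: syllable 1 coda /lng/ has 3 consonants (> 2) → ill-formed
/len/ — σ1 onset /l/, coda /n/ ok → well-formed
/zu.nalnk/ — violates constraint 5: syllable 2 coda /lnk/ has 3 consonants (> 2) → ill-formed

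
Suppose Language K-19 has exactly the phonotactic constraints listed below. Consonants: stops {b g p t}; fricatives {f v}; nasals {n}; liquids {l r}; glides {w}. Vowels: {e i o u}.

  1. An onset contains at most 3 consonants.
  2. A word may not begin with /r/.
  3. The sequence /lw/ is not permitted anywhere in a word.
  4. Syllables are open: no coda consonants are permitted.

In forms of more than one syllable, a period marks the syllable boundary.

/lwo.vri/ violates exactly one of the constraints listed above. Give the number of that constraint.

3

/lwo.vri/: contains banned sequence /lw/.
This is a violation of constraint 3: "The sequence /lw/ is not permitted anywhere in a word."
The remaining constraints (1, 2, 4) are satisfied.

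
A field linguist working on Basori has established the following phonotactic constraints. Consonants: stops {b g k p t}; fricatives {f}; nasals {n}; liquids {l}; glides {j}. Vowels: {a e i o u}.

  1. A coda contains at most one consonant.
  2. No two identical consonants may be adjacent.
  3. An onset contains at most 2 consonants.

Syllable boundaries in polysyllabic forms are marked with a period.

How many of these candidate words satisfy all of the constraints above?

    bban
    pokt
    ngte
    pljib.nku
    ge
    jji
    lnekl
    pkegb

bban — violates constraint 2: adjacent identical consonants /bb/ → phonotactically illegal
pokt — violates constraint 1: syllable 1 coda /kt/ has 2 consonants (> 1) → phonotactically illegal
ngte — violates constraint 3: syllable 1 onset /ngt/ has 3 consonants (> 2) → phonotactically illegal
pljib.nku — violates constraint 3: syllable 1 onset /plj/ has 3 consonants (> 2) → phonotactically illegal
ge — σ1 onset /g/, coda /∅/ ok → phonotactically legal
jji — violates constraint 2: adjacent identical consonants /jj/ → phonotactically illegal
lnekl — violates constraint 1: syllable 1 coda /kl/ has 2 consonants (> 1) → phonotactically illegal
pkegb — violates constraint 1: syllable 1 coda /gb/ has 2 consonants (> 1) → phonotactically illegal
Phonotactically legal: ge → 1.

1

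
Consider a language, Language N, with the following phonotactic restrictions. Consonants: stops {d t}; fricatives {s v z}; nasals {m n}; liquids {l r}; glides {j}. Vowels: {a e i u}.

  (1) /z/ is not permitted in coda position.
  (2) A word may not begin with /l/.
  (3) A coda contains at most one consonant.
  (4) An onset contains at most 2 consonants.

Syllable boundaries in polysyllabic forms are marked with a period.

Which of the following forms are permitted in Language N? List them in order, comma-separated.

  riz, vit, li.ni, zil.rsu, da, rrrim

riz — violates constraint 1: syllable 1 coda contains /z/ → not permitted
vit — σ1 onset /v/, coda /t/ ok → permitted
li.ni — violates constraint 2: word begins with /l/ → not permitted
zil.rsu — σ1 onset /z/, coda /l/ ok; σ2 onset /rs/ (2C), coda /∅/ ok → permitted
da — σ1 onset /d/, coda /∅/ ok → permitted
rrrim — violates constraint 4: syllable 1 onset /rrr/ has 3 consonants (> 2) → not permitted

vit, zil.rsu, da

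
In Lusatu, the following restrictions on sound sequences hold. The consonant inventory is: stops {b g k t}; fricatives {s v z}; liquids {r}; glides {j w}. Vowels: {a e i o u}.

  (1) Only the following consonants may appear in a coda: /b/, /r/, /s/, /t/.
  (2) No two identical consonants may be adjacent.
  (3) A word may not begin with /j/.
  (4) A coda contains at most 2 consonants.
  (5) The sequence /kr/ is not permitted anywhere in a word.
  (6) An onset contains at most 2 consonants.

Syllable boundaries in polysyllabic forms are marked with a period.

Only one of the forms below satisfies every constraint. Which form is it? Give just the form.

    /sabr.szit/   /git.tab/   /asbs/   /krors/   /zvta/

/sabr.szit/

/sabr.szit/ — σ1 onset /s/, coda /br/ (2C) ok; σ2 onset /sz/ (2C), coda /t/ ok → licit
/git.tab/ — violates constraint 2: adjacent identical consonants /tt/ → illicit
/asbs/ — violates constraint 4: syllable 1 coda /sbs/ has 3 consonants (> 2) → illicit
/krors/ — violates constraint 5: contains banned sequence /kr/ → illicit
/zvta/ — violates constraint 6: syllable 1 onset /zvt/ has 3 consonants (> 2) → illicit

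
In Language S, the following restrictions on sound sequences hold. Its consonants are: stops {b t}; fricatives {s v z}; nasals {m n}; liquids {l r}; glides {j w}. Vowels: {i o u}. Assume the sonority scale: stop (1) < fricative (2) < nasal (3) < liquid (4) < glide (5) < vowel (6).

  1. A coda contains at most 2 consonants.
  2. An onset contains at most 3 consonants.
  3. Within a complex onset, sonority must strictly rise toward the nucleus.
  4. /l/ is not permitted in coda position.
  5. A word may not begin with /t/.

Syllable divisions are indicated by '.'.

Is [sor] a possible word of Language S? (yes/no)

yes

[sor] — σ1 onset /s/, coda /r/ ok → well-formed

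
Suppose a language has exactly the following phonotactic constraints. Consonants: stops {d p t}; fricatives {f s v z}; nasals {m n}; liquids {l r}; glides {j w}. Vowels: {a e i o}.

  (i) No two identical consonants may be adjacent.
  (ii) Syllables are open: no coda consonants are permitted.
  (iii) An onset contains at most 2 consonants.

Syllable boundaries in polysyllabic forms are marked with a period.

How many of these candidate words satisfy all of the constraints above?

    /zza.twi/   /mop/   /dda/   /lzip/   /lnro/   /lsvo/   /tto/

0

/zza.twi/ — violates constraint (i): adjacent identical consonants /zz/ → not permitted
/mop/ — violates constraint (ii): syllable 1 coda /p/ has 1 consonant (> 0) → not permitted
/dda/ — violates constraint (i): adjacent identical consonants /dd/ → not permitted
/lzip/ — violates constraint (ii): syllable 1 coda /p/ has 1 consonant (> 0) → not permitted
/lnro/ — violates constraint (iii): syllable 1 onset /lnr/ has 3 consonants (> 2) → not permitted
/lsvo/ — violates constraint (iii): syllable 1 onset /lsv/ has 3 consonants (> 2) → not permitted
/tto/ — violates constraint (i): adjacent identical consonants /tt/ → not permitted
No form is permitted → 0.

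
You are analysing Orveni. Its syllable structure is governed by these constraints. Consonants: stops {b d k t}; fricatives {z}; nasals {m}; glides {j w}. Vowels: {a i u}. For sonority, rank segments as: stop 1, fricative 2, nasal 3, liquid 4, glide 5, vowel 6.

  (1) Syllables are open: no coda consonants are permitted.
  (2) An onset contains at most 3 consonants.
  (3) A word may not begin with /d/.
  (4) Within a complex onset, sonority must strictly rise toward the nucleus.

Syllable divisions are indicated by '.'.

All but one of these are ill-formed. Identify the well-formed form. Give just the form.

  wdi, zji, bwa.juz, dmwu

zji

wdi — violates constraint 4: syllable 1 onset /wd/: /w/ (glide, 5) → /d/ (stop, 1) does not rise → ill-formed
zji — σ1 onset /zj/ (2→5 rises), coda /∅/ ok → well-formed
bwa.juz — violates constraint 1: syllable 2 coda /z/ has 1 consonant (> 0) → ill-formed
dmwu — violates constraint 3: word begins with /d/ → ill-formed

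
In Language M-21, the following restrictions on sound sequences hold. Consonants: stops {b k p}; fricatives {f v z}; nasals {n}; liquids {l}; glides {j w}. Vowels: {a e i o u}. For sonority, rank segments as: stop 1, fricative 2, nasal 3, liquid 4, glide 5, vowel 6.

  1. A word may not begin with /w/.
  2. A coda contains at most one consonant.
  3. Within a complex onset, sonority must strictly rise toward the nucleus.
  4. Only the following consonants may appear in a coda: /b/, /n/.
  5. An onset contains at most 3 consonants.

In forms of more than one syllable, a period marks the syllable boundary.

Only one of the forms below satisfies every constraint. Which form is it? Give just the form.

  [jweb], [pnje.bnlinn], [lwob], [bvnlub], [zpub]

[lwob]

[jweb] — violates constraint 3: syllable 1 onset /jw/: /j/ (glide, 5) → /w/ (glide, 5) does not rise → not permitted
[pnje.bnlinn] — violates constraint 2: syllable 2 coda /nn/ has 2 consonants (> 1) → not permitted
[lwob] — σ1 onset /lw/ (4→5 rises), coda /b/ ok → permitted
[bvnlub] — violates constraint 5: syllable 1 onset /bvnl/ has 4 consonants (> 3) → not permitted
[zpub] — violates constraint 3: syllable 1 onset /zp/: /z/ (fricative, 2) → /p/ (stop, 1) does not rise → not permitted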